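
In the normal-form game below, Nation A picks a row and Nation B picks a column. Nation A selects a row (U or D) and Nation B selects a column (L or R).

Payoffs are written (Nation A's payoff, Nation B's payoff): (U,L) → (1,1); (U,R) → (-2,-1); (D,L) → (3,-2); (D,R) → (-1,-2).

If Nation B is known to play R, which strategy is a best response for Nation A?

Against R, Nation A earns -2 from U and -1 from D.
So D is the best response.

D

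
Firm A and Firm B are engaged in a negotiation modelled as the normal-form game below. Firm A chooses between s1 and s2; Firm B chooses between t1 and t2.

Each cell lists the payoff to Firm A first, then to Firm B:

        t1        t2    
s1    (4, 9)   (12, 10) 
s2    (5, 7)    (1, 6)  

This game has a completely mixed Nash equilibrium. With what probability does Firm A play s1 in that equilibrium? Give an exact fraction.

1/2

Let x be the probability that Firm A plays s1. In a completely mixed equilibrium, Firm B must be indifferent between t1 and t2.
Firm B's expected payoff from t1 is 9x + 7(1−x); from t2 it is 10x + 6(1−x).
Setting these equal: 2x + 7 = 4x + 6, so x = 1/2.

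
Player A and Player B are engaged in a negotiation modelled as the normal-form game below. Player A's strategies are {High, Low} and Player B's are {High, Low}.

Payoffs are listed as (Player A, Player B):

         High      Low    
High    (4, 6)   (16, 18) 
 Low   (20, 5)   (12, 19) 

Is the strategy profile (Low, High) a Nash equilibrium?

No

At (Low, High), Player A earns 20; switching to High would give 4, so Player A has no profitable deviation.
Player B earns 5; switching to Low would give 19, so Player B would deviate.
Since at least one player can profitably deviate, this is not a Nash equilibrium.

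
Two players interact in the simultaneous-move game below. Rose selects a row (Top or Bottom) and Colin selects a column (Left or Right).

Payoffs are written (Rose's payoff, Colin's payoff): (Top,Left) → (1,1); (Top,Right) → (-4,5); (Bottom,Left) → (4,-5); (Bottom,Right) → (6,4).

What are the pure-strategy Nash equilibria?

(Top, Left): Rose prefers Bottom (4 > 1); Colin prefers Right (5 > 1) — not an equilibrium.
(Top, Right): Rose prefers Bottom (6 > -4) — not an equilibrium.
(Bottom, Left): Colin prefers Right (4 > -5) — not an equilibrium.
(Bottom, Right): Rose gets 6 ≥ -4 from Top, and Colin gets 4 ≥ -5 from Left — Nash equilibrium.

(Bottom, Right)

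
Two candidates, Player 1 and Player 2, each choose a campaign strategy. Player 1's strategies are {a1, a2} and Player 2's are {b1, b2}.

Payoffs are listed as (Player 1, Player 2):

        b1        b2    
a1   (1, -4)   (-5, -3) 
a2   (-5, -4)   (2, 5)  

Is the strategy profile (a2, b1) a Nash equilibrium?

At (a2, b1), Player 1 earns -5; switching to a1 would give 1, so Player 1 would deviate.
Player 2 earns -4; switching to b2 would give 5, so Player 2 would deviate.
Since at least one player can profitably deviate, this is not a Nash equilibrium.

No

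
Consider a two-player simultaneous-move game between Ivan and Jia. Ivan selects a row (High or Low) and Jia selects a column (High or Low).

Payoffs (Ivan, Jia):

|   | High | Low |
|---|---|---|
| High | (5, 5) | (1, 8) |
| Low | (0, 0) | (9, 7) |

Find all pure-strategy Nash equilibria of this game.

(Low, Low)

(High, High): Jia prefers Low (8 > 5) — not an equilibrium.
(High, Low): Ivan prefers Low (9 > 1) — not an equilibrium.
(Low, High): Ivan prefers High (5 > 0); Jia prefers Low (7 > 0) — not an equilibrium.
(Low, Low): Ivan gets 9 ≥ 1 from High, and Jia gets 7 ≥ 0 from High — Nash equilibrium.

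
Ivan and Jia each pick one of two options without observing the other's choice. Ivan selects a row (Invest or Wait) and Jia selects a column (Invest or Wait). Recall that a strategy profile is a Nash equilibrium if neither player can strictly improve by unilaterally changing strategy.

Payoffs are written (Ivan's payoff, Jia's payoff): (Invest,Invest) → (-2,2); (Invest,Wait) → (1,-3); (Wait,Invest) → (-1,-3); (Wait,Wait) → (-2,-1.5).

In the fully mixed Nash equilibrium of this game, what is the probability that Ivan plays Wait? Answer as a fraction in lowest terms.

10/13

Let x be the probability that Ivan plays Invest. In a completely mixed equilibrium, Jia must be indifferent between Invest and Wait.
Jia's expected payoff from Invest is 2x − 3(1−x); from Wait it is −3x − 1.5(1−x).
Setting these equal: 5x − 3 = −1.5x − 1.5, so x = 3/13.
Therefore Ivan plays Wait with probability 1 − 3/13 = 10/13.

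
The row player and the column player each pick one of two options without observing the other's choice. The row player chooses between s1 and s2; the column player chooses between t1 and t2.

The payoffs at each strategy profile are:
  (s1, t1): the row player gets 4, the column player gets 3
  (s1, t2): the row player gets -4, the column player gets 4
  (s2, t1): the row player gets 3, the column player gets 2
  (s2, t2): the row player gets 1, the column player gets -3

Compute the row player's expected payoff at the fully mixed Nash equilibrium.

First find y, the probability the column player plays t1, from the row player's indifference between s1 and s2: 4y − 4(1−y) = 3y + (1−y), giving y = 5/6.
Since the row player is indifferent in equilibrium, the row player's expected payoff equals the payoff from either row against (5/6, 1/6). Using s1: 4(5/6) − 4(1/6) = 8/3.

8/3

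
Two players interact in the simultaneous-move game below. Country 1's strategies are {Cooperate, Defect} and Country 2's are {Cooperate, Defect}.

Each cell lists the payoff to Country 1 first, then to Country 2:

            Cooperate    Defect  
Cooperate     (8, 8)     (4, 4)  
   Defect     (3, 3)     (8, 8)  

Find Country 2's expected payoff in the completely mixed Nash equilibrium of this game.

52/9

First find x, the probability Country 1 plays Cooperate, from Country 2's indifference between Cooperate and Defect: 8x + 3(1−x) = 4x + 8(1−x), giving x = 5/9.
Since Country 2 is indifferent in equilibrium, Country 2's expected payoff equals the payoff from either column against (5/9, 4/9). Using Cooperate: 8(5/9) + 3(4/9) = 52/9.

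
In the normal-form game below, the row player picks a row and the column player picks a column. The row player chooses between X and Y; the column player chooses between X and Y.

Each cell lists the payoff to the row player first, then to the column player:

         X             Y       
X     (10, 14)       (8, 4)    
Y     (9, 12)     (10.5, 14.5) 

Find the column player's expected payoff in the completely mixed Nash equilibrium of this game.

First find p, the probability the row player plays X, from the column player's indifference between X and Y: 14p + 12(1−p) = 4p + 14.5(1−p), giving p = 1/5.
Since the column player is indifferent in equilibrium, the column player's expected payoff equals the payoff from either column against (1/5, 4/5). Using X: 14(1/5) + 12(4/5) = 62/5.

62/5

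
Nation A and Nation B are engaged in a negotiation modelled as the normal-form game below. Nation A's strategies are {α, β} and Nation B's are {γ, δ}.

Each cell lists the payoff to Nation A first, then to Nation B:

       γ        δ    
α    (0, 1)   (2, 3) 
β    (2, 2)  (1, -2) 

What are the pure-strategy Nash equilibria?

(α, γ): Nation A prefers β (2 > 0); Nation B prefers δ (3 > 1) — not an equilibrium.
(α, δ): Nation A gets 2 ≥ 1 from β, and Nation B gets 3 ≥ 1 from γ — Nash equilibrium.
(β, γ): Nation A gets 2 ≥ 0 from α, and Nation B gets 2 ≥ -2 from δ — Nash equilibrium.
(β, δ): Nation A prefers α (2 > 1); Nation B prefers γ (2 > -2) — not an equilibrium.

(α, δ) and (β, γ)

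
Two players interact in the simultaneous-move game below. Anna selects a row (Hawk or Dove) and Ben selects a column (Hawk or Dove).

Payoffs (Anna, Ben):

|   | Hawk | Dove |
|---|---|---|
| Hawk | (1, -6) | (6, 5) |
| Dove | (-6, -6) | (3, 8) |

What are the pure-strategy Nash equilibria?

(Hawk, Dove)

(Hawk, Hawk): Ben prefers Dove (5 > -6) — not an equilibrium.
(Hawk, Dove): Anna gets 6 ≥ 3 from Dove, and Ben gets 5 ≥ -6 from Hawk — Nash equilibrium.
(Dove, Hawk): Anna prefers Hawk (1 > -6); Ben prefers Dove (8 > -6) — not an equilibrium.
(Dove, Dove): Anna prefers Hawk (6 > 3) — not an equilibrium.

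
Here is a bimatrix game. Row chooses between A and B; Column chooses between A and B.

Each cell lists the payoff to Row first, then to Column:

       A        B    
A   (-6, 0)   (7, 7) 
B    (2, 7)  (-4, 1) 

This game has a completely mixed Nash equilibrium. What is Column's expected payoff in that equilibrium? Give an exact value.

First find x, the probability Row plays A, from Column's indifference between A and B: 7(1−x) = 7x + (1−x), giving x = 6/13.
Since Column is indifferent in equilibrium, Column's expected payoff equals the payoff from either column against (6/13, 7/13). Using A: 7(7/13) = 49/13.

49/13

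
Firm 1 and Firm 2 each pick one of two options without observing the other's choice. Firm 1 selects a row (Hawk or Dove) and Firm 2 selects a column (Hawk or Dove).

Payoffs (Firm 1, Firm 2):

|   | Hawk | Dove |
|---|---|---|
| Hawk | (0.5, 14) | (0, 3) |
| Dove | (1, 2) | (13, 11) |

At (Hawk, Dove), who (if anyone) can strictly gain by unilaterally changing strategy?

Both

Firm 1 at (Hawk, Dove) earns 0; deviating to Dove yields 13 — a strict improvement.
Firm 2 earns 3; deviating to Hawk yields 14 — a strict improvement.
Both Firm 1 and Firm 2 have strictly profitable deviations.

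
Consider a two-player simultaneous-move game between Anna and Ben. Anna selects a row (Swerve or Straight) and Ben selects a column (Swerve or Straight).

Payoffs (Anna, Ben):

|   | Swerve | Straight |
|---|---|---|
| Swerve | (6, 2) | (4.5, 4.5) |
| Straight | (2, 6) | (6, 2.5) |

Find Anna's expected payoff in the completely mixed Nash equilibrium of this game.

54/11

First find q, the probability Ben plays Swerve, from Anna's indifference between Swerve and Straight: 6q + 4.5(1−q) = 2q + 6(1−q), giving q = 3/11.
Since Anna is indifferent in equilibrium, Anna's expected payoff equals the payoff from either row against (3/11, 8/11). Using Swerve: 6(3/11) + 4.5(8/11) = 54/11.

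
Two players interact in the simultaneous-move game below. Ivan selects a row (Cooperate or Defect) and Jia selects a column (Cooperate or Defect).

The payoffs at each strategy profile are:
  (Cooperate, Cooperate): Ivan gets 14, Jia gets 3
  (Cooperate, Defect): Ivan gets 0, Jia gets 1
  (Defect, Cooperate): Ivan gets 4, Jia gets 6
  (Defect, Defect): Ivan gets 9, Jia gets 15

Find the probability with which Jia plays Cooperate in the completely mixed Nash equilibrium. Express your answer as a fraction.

Let y be the probability that Jia plays Cooperate. In a completely mixed equilibrium, Ivan must be indifferent between Cooperate and Defect.
Ivan's expected payoff from Cooperate is 14y; from Defect it is 4y + 9(1−y).
Setting these equal: 14y = −5y + 9, so y = 9/19.

9/19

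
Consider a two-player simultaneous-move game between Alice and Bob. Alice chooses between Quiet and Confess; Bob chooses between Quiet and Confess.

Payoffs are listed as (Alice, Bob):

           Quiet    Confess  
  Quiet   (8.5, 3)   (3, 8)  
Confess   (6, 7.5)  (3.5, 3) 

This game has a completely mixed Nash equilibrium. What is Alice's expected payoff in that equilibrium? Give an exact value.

47/12

First find y, the probability Bob plays Quiet, from Alice's indifference between Quiet and Confess: 8.5y + 3(1−y) = 6y + 3.5(1−y), giving y = 1/6.
Since Alice is indifferent in equilibrium, Alice's expected payoff equals the payoff from either row against (1/6, 5/6). Using Quiet: 8.5(1/6) + 3(5/6) = 47/12.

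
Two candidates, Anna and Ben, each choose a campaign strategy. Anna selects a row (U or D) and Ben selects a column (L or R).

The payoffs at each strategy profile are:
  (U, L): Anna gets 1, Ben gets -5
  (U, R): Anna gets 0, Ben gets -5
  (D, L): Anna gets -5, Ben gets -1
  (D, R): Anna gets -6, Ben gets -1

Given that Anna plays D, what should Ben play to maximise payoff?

Against D, Ben earns -1 from L and -1 from R.
So either strategy is a best response.

either — both L and R are best responses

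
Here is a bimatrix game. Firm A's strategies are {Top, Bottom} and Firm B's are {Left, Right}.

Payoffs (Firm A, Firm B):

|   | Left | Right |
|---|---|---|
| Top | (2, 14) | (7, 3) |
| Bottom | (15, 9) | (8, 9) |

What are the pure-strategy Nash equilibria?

(Top, Left): Firm A prefers Bottom (15 > 2) — not an equilibrium.
(Top, Right): Firm A prefers Bottom (8 > 7); Firm B prefers Left (14 > 3) — not an equilibrium.
(Bottom, Left): Firm A gets 15 ≥ 2 from Top, and Firm B gets 9 ≥ 9 from Right — Nash equilibrium.
(Bottom, Right): Firm A gets 8 ≥ 7 from Top, and Firm B gets 9 ≥ 9 from Left — Nash equilibrium.

(Bottom, Left) and (Bottom, Right)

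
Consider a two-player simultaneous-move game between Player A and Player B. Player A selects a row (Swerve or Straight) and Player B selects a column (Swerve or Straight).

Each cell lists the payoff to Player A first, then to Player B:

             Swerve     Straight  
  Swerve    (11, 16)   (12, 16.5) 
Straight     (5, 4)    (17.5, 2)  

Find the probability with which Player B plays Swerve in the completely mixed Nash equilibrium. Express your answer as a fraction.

Let c be the probability that Player B plays Swerve. In a completely mixed equilibrium, Player A must be indifferent between Swerve and Straight.
Player A's expected payoff from Swerve is 11c + 12(1−c); from Straight it is 5c + 17.5(1−c).
Setting these equal: −c + 12 = −12.5c + 17.5, so c = 11/23.

11/23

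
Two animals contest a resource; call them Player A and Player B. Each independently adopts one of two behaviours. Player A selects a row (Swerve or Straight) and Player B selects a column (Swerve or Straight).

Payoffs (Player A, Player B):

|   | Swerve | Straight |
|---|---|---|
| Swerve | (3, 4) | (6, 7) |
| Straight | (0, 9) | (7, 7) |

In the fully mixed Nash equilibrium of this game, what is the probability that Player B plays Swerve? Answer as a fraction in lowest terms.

Let y be the probability that Player B plays Swerve. In a completely mixed equilibrium, Player A must be indifferent between Swerve and Straight.
Player A's expected payoff from Swerve is 3y + 6(1−y); from Straight it is 7(1−y).
Setting these equal: −3y + 6 = −7y + 7, so y = 1/4.

1/4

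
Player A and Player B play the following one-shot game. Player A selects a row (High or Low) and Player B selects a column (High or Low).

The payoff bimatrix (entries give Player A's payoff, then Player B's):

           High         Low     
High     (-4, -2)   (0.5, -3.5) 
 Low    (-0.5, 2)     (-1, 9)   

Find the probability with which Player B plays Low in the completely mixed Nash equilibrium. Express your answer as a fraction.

Let c be the probability that Player B plays High. In a completely mixed equilibrium, Player A must be indifferent between High and Low.
Player A's expected payoff from High is −4c + 0.5(1−c); from Low it is −0.5c − (1−c).
Setting these equal: −4.5c + 0.5 = 0.5c − 1, so c = 3/10.
Therefore Player B plays Low with probability 1 − 3/10 = 7/10.

7/10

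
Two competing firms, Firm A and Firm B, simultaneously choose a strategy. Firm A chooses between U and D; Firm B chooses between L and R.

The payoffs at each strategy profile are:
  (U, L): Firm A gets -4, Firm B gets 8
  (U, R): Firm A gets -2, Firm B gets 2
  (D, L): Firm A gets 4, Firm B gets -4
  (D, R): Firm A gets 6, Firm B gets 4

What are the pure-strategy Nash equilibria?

(D, R)

(U, L): Firm A prefers D (4 > -4) — not an equilibrium.
(U, R): Firm A prefers D (6 > -2); Firm B prefers L (8 > 2) — not an equilibrium.
(D, L): Firm B prefers R (4 > -4) — not an equilibrium.
(D, R): Firm A gets 6 ≥ -2 from U, and Firm B gets 4 ≥ -4 from L — Nash equilibrium.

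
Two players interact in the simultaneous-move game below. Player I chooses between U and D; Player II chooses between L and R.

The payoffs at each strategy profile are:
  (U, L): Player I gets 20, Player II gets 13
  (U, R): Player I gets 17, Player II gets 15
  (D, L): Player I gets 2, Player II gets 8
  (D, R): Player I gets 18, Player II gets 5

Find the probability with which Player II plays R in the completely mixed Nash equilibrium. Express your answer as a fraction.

Let c be the probability that Player II plays L. In a completely mixed equilibrium, Player I must be indifferent between U and D.
Player I's expected payoff from U is 20c + 17(1−c); from D it is 2c + 18(1−c).
Setting these equal: 3c + 17 = −16c + 18, so c = 1/19.
Therefore Player II plays R with probability 1 − 1/19 = 18/19.

18/19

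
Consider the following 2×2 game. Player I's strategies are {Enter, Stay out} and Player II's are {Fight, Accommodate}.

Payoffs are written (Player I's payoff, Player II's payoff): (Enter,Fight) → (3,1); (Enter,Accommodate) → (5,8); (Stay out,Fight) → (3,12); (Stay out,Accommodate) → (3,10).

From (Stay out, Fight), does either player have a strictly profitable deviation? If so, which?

Neither

Player I at (Stay out, Fight) earns 3; deviating to Enter yields 3 — not better.
Player II earns 12; deviating to Accommodate yields 10 — not better.
Neither player can strictly improve; the profile is a Nash equilibrium.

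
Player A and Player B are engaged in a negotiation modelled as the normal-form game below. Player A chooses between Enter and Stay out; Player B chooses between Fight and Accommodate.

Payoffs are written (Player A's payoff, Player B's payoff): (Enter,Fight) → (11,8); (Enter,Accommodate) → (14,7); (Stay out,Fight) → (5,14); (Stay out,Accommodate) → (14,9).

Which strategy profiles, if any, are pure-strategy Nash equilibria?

(Enter, Fight)

(Enter, Fight): Player A gets 11 ≥ 5 from Stay out, and Player B gets 8 ≥ 7 from Accommodate — Nash equilibrium.
(Enter, Accommodate): Player B prefers Fight (8 > 7) — not an equilibrium.
(Stay out, Fight): Player A prefers Enter (11 > 5) — not an equilibrium.
(Stay out, Accommodate): Player B prefers Fight (14 > 9) — not an equilibrium.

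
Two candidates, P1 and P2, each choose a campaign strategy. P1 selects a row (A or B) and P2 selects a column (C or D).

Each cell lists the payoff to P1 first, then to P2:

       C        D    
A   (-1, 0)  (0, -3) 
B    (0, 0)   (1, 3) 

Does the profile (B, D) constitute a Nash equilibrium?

Yes

At (B, D), P1 earns 1; switching to A would give 0, so P1 has no profitable deviation.
P2 earns 3; switching to C would give 0, so P2 has no profitable deviation.
Neither player can gain by a unilateral deviation, so this profile is a Nash equilibrium.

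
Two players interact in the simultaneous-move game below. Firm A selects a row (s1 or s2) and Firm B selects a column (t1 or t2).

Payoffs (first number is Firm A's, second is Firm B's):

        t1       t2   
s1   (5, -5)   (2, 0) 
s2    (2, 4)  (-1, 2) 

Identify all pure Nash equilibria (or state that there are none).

(s1, t1): Firm B prefers t2 (0 > -5) — not an equilibrium.
(s1, t2): Firm A gets 2 ≥ -1 from s2, and Firm B gets 0 ≥ -5 from t1 — Nash equilibrium.
(s2, t1): Firm A prefers s1 (5 > 2) — not an equilibrium.
(s2, t2): Firm A prefers s1 (2 > -1); Firm B prefers t1 (4 > 2) — not an equilibrium.

(s1, t2)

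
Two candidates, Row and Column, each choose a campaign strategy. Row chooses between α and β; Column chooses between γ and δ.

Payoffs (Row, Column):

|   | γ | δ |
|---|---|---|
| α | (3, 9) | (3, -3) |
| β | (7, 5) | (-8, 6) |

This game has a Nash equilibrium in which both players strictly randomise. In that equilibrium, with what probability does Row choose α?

1/13

Let p be the probability that Row plays α. In a completely mixed equilibrium, Column must be indifferent between γ and δ.
Column's expected payoff from γ is 9p + 5(1−p); from δ it is −3p + 6(1−p).
Setting these equal: 4p + 5 = −9p + 6, so p = 1/13.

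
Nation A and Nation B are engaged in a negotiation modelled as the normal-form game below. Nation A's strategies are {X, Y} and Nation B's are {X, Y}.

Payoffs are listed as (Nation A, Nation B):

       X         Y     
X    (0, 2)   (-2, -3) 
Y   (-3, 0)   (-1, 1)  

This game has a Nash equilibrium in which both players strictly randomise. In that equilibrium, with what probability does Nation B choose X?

1/4

Let y be the probability that Nation B plays X. In a completely mixed equilibrium, Nation A must be indifferent between X and Y.
Nation A's expected payoff from X is −2(1−y); from Y it is −3y − (1−y).
Setting these equal: 2y − 2 = −2y − 1, so y = 1/4.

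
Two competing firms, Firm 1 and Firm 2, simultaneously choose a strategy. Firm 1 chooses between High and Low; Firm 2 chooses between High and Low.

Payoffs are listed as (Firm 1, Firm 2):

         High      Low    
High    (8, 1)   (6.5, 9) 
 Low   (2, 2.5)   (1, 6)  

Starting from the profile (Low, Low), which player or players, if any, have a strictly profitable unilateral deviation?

Firm 1

Firm 1 at (Low, Low) earns 1; deviating to High yields 6.5 — a strict improvement.
Firm 2 earns 6; deviating to High yields 2.5 — not better.
Only Firm 1 has a strictly profitable deviation.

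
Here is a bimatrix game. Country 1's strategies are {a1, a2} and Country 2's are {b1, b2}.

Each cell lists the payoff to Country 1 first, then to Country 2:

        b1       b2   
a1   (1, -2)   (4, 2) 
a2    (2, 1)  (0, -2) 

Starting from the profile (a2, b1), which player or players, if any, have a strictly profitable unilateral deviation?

Neither

Country 1 at (a2, b1) earns 2; deviating to a1 yields 1 — not better.
Country 2 earns 1; deviating to b2 yields -2 — not better.
Neither player can strictly improve; the profile is a Nash equilibrium.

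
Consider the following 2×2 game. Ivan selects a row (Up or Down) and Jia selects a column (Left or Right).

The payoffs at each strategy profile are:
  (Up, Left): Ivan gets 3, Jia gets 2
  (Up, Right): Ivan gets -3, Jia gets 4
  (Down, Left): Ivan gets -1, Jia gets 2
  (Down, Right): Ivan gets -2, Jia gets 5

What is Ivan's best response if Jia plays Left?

Against Left, Ivan earns 3 from Up and -1 from Down.
So Up is the best response.

Up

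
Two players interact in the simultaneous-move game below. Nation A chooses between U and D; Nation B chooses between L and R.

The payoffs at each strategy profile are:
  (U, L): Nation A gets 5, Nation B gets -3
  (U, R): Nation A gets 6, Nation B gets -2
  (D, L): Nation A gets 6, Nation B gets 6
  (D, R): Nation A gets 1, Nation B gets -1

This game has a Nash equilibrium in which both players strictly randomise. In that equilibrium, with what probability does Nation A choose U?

7/8

Let p be the probability that Nation A plays U. In a completely mixed equilibrium, Nation B must be indifferent between L and R.
Nation B's expected payoff from L is −3p + 6(1−p); from R it is −2p − (1−p).
Setting these equal: −9p + 6 = −p − 1, so p = 7/8.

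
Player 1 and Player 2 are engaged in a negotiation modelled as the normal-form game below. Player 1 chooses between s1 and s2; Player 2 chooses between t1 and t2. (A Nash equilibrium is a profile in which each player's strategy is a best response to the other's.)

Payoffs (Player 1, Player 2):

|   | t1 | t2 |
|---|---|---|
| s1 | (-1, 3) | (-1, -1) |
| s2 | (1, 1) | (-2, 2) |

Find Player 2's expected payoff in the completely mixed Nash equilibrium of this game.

First find x, the probability Player 1 plays s1, from Player 2's indifference between t1 and t2: 3x + (1−x) = −x + 2(1−x), giving x = 1/5.
Since Player 2 is indifferent in equilibrium, Player 2's expected payoff equals the payoff from either column against (1/5, 4/5). Using t1: 3(1/5) + (4/5) = 7/5.

7/5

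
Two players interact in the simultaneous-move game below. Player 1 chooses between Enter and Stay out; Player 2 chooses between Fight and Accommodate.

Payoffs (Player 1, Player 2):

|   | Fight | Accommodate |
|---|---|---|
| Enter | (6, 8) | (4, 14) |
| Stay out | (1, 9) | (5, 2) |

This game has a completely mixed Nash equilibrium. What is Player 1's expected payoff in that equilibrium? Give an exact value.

First find y, the probability Player 2 plays Fight, from Player 1's indifference between Enter and Stay out: 6y + 4(1−y) = y + 5(1−y), giving y = 1/6.
Since Player 1 is indifferent in equilibrium, Player 1's expected payoff equals the payoff from either row against (1/6, 5/6). Using Enter: 6(1/6) + 4(5/6) = 13/3.

13/3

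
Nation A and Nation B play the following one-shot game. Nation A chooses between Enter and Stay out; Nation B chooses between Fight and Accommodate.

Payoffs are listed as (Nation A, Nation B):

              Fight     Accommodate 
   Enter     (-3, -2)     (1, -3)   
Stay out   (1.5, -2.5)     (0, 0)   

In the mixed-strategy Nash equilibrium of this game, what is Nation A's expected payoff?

First find q, the probability Nation B plays Fight, from Nation A's indifference between Enter and Stay out: −3q + (1−q) = 1.5q, giving q = 2/11.
Since Nation A is indifferent in equilibrium, Nation A's expected payoff equals the payoff from either row against (2/11, 9/11). Using Enter: −3(2/11) + (9/11) = 3/11.

3/11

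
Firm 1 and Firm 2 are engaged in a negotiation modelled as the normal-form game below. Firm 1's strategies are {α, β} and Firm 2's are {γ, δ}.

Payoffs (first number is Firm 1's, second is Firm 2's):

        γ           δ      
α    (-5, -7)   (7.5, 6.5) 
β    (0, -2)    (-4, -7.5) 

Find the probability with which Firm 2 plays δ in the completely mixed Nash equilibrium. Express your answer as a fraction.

Let c be the probability that Firm 2 plays γ. In a completely mixed equilibrium, Firm 1 must be indifferent between α and β.
Firm 1's expected payoff from α is −5c + 7.5(1−c); from β it is −4(1−c).
Setting these equal: −12.5c + 7.5 = 4c − 4, so c = 23/33.
Therefore Firm 2 plays δ with probability 1 − 23/33 = 10/33.

10/33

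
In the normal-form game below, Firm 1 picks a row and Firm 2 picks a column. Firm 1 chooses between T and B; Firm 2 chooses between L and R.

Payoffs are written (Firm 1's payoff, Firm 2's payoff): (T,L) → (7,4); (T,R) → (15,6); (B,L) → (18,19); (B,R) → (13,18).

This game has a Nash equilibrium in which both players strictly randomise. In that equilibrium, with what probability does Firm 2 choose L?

2/13

Let y be the probability that Firm 2 plays L. In a completely mixed equilibrium, Firm 1 must be indifferent between T and B.
Firm 1's expected payoff from T is 7y + 15(1−y); from B it is 18y + 13(1−y).
Setting these equal: −8y + 15 = 5y + 13, so y = 2/13.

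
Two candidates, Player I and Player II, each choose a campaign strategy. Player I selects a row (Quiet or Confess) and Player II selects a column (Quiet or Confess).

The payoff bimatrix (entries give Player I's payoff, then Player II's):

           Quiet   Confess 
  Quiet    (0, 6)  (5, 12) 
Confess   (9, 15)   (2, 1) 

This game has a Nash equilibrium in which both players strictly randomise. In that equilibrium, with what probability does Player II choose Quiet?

1/4

Let q be the probability that Player II plays Quiet. In a completely mixed equilibrium, Player I must be indifferent between Quiet and Confess.
Player I's expected payoff from Quiet is 5(1−q); from Confess it is 9q + 2(1−q).
Setting these equal: −5q + 5 = 7q + 2, so q = 1/4.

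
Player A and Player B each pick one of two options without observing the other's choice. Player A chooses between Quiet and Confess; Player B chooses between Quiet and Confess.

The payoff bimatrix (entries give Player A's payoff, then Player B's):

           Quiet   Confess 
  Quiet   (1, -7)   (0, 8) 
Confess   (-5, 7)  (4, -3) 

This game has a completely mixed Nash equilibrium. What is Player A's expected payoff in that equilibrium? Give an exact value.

First find q, the probability Player B plays Quiet, from Player A's indifference between Quiet and Confess: q = −5q + 4(1−q), giving q = 2/5.
Since Player A is indifferent in equilibrium, Player A's expected payoff equals the payoff from either row against (2/5, 3/5). Using Quiet: (2/5) = 2/5.

2/5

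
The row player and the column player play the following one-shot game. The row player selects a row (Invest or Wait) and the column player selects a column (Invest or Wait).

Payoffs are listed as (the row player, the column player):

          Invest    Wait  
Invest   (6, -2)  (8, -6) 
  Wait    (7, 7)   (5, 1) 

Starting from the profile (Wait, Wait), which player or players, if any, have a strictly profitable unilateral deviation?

Both

The row player at (Wait, Wait) earns 5; deviating to Invest yields 8 — a strict improvement.
The column player earns 1; deviating to Invest yields 7 — a strict improvement.
Both the row player and the column player have strictly profitable deviations.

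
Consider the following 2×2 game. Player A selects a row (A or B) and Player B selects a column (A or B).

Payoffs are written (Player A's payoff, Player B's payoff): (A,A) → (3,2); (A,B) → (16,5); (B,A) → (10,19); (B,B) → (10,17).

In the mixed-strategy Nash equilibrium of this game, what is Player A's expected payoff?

10

First find y, the probability Player B plays A, from Player A's indifference between A and B: 3y + 16(1−y) = 10y + 10(1−y), giving y = 6/13.
Since Player A is indifferent in equilibrium, Player A's expected payoff equals the payoff from either row against (6/13, 7/13). Using A: 3(6/13) + 16(7/13) = 10.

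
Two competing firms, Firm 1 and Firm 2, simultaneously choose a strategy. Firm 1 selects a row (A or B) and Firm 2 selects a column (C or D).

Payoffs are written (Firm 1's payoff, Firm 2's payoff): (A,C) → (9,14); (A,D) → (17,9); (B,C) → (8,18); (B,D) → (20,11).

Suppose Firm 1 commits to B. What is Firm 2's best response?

Against B, Firm 2 earns 18 from C and 11 from D.
So C is the best response.

C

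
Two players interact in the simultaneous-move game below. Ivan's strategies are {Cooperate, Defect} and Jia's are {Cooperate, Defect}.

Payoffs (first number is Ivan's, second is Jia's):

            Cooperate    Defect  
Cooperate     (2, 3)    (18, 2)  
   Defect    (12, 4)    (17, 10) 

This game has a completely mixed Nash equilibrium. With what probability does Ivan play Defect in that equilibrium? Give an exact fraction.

Let x be the probability that Ivan plays Cooperate. In a completely mixed equilibrium, Jia must be indifferent between Cooperate and Defect.
Jia's expected payoff from Cooperate is 3x + 4(1−x); from Defect it is 2x + 10(1−x).
Setting these equal: −x + 4 = −8x + 10, so x = 6/7.
Therefore Ivan plays Defect with probability 1 − 6/7 = 1/7.

1/7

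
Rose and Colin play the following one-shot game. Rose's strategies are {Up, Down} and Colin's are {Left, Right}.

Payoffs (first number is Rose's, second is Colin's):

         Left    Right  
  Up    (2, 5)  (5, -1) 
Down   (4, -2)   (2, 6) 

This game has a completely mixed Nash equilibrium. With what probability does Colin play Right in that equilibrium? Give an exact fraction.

Let c be the probability that Colin plays Left. In a completely mixed equilibrium, Rose must be indifferent between Up and Down.
Rose's expected payoff from Up is 2c + 5(1−c); from Down it is 4c + 2(1−c).
Setting these equal: −3c + 5 = 2c + 2, so c = 3/5.
Therefore Colin plays Right with probability 1 − 3/5 = 2/5.

2/5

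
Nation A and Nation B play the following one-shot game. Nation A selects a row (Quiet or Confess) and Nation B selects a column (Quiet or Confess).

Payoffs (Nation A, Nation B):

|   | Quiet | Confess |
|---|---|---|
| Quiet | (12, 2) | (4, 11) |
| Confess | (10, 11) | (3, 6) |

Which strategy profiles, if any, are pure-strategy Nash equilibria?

(Quiet, Quiet): Nation B prefers Confess (11 > 2) — not an equilibrium.
(Quiet, Confess): Nation A gets 4 ≥ 3 from Confess, and Nation B gets 11 ≥ 2 from Quiet — Nash equilibrium.
(Confess, Quiet): Nation A prefers Quiet (12 > 10) — not an equilibrium.
(Confess, Confess): Nation A prefers Quiet (4 > 3); Nation B prefers Quiet (11 > 6) — not an equilibrium.

(Quiet, Confess)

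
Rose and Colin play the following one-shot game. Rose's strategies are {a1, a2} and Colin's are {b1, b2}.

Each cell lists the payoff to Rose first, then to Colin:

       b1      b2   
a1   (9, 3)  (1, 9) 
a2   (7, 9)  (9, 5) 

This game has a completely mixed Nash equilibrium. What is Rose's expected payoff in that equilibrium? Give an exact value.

First find q, the probability Colin plays b1, from Rose's indifference between a1 and a2: 9q + (1−q) = 7q + 9(1−q), giving q = 4/5.
Since Rose is indifferent in equilibrium, Rose's expected payoff equals the payoff from either row against (4/5, 1/5). Using a1: 9(4/5) + (1/5) = 37/5.

37/5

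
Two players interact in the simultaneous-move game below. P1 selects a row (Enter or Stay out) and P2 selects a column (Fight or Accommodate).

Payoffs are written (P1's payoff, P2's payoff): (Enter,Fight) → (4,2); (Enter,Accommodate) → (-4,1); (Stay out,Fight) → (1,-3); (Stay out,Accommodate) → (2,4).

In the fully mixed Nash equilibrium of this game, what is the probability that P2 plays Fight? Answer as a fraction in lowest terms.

2/3

Let q be the probability that P2 plays Fight. In a completely mixed equilibrium, P1 must be indifferent between Enter and Stay out.
P1's expected payoff from Enter is 4q − 4(1−q); from Stay out it is q + 2(1−q).
Setting these equal: 8q − 4 = −q + 2, so q = 2/3.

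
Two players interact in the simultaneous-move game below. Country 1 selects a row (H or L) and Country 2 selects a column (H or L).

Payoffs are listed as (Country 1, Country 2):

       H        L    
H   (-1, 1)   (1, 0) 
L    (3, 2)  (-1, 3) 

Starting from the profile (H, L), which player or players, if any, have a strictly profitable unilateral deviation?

Country 2

Country 1 at (H, L) earns 1; deviating to L yields -1 — not better.
Country 2 earns 0; deviating to H yields 1 — a strict improvement.
Only Country 2 has a strictly profitable deviation.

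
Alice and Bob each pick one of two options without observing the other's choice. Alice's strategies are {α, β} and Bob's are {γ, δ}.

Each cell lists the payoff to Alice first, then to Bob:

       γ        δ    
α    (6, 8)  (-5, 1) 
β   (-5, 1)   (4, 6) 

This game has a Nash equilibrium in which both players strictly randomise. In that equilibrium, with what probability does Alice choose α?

5/12

Let r be the probability that Alice plays α. In a completely mixed equilibrium, Bob must be indifferent between γ and δ.
Bob's expected payoff from γ is 8r + (1−r); from δ it is r + 6(1−r).
Setting these equal: 7r + 1 = −5r + 6, so r = 5/12.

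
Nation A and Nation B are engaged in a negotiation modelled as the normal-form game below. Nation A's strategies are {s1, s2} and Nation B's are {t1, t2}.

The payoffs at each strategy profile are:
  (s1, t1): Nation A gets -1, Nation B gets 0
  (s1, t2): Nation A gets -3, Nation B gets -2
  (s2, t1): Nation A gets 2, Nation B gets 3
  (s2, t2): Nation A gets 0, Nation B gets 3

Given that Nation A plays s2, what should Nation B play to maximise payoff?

Against s2, Nation B earns 3 from t1 and 3 from t2.
So either strategy is a best response.

either — both t1 and t2 are best responses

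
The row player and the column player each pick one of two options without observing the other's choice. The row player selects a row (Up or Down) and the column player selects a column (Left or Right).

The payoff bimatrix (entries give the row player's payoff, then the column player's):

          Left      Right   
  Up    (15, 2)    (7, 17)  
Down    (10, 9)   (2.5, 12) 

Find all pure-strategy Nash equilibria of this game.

(Up, Right)

(Up, Left): the column player prefers Right (17 > 2) — not an equilibrium.
(Up, Right): the row player gets 7 ≥ 2.5 from Down, and the column player gets 17 ≥ 2 from Left — Nash equilibrium.
(Down, Left): the row player prefers Up (15 > 10); the column player prefers Right (12 > 9) — not an equilibrium.
(Down, Right): the row player prefers Up (7 > 2.5) — not an equilibrium.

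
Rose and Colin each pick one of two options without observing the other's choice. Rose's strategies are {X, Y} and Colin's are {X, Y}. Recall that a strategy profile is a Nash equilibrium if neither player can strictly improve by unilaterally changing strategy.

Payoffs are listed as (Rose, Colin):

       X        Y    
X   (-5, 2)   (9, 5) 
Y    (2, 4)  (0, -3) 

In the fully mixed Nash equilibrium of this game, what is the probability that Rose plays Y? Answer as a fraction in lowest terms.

Let x be the probability that Rose plays X. In a completely mixed equilibrium, Colin must be indifferent between X and Y.
Colin's expected payoff from X is 2x + 4(1−x); from Y it is 5x − 3(1−x).
Setting these equal: −2x + 4 = 8x − 3, so x = 7/10.
Therefore Rose plays Y with probability 1 − 7/10 = 3/10.

3/10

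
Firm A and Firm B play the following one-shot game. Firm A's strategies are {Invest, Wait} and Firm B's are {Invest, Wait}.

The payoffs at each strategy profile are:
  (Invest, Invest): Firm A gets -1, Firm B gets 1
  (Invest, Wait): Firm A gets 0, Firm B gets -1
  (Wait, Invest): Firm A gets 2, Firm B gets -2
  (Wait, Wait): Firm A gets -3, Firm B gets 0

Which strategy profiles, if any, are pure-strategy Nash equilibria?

none

(Invest, Invest): Firm A prefers Wait (2 > -1) — not an equilibrium.
(Invest, Wait): Firm B prefers Invest (1 > -1) — not an equilibrium.
(Wait, Invest): Firm B prefers Wait (0 > -2) — not an equilibrium.
(Wait, Wait): Firm A prefers Invest (0 > -3) — not an equilibrium.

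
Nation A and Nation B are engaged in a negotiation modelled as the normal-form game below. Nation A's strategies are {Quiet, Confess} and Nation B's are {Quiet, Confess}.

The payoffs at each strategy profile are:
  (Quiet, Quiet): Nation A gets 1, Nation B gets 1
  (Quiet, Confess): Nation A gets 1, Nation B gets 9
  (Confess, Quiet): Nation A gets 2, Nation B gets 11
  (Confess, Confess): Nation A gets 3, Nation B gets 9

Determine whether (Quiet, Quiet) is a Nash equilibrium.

No

At (Quiet, Quiet), Nation A earns 1; switching to Confess would give 2, so Nation A would deviate.
Nation B earns 1; switching to Confess would give 9, so Nation B would deviate.
Since at least one player can profitably deviate, this is not a Nash equilibrium.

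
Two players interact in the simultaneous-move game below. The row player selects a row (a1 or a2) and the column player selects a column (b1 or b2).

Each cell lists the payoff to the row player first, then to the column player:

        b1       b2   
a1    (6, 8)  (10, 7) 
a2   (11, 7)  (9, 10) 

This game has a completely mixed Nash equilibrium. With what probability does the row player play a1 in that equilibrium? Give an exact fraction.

Let r be the probability that the row player plays a1. In a completely mixed equilibrium, the column player must be indifferent between b1 and b2.
The column player's expected payoff from b1 is 8r + 7(1−r); from b2 it is 7r + 10(1−r).
Setting these equal: r + 7 = −3r + 10, so r = 3/4.

3/4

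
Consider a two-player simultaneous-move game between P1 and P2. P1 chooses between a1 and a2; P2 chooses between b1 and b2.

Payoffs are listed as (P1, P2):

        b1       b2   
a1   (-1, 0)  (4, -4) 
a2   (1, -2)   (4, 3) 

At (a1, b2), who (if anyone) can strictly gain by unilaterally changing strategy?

P1 at (a1, b2) earns 4; deviating to a2 yields 4 — not better.
P2 earns -4; deviating to b1 yields 0 — a strict improvement.
Only P2 has a strictly profitable deviation.

P2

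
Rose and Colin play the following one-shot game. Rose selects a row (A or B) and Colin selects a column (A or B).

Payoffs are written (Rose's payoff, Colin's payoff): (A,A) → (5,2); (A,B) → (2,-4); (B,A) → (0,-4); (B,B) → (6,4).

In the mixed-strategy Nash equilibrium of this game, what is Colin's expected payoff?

First find p, the probability Rose plays A, from Colin's indifference between A and B: 2p − 4(1−p) = −4p + 4(1−p), giving p = 4/7.
Since Colin is indifferent in equilibrium, Colin's expected payoff equals the payoff from either column against (4/7, 3/7). Using A: 2(4/7) − 4(3/7) = -4/7.

-4/7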